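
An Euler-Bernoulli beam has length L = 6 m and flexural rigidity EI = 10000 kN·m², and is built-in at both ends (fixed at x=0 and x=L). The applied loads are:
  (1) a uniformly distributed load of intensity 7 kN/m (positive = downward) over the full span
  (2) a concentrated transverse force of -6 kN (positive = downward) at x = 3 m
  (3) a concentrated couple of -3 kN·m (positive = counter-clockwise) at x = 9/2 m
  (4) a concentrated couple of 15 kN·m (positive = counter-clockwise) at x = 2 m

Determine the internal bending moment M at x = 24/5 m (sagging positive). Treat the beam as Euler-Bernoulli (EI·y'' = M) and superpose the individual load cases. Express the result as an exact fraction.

Load 1 — uniform load w=7 kN/m over full span:
  M_1 = wLx/2 - wL²/12 - wx²/2 = 7·6·(24/5)/2 - 7·6²/12 - 7·(24/5)²/2 = -21/25 kN·m
Load 2 — point force P=-6 kN at a=3 m (b=L-a=3):
  M_2 = Pa²(a+3b)(L-x)/L³ - Pa²b/L²  [x>a] = (-6)·3²·(3+3·3)·(6-(24/5))/6³ - (-6)·3²·3/6² = 9/10 kN·m
Load 3 — applied couple M₀=-3 kN·m at a=9/2 m (b=L-a=3/2):
  M_3 = R_Ax - M_A - M₀  [x>a] with R_A=-9/16, M_A=-15/16 = (-9/16)·(24/5) - (-15/16) - (-3) = 99/80 kN·m
Load 4 — applied couple M₀=15 kN·m at a=2 m (b=L-a=4):
  M_4 = R_Ax - M_A - M₀  [x>a] with R_A=10/3, M_A=0 = (10/3)·(24/5) - 0 - 15 = 1 kN·m
Superposition: M = Σ M_i = 919/400 kN·m ≈ 2.297500 kN·m

M(24/5) = 919/400 kN·m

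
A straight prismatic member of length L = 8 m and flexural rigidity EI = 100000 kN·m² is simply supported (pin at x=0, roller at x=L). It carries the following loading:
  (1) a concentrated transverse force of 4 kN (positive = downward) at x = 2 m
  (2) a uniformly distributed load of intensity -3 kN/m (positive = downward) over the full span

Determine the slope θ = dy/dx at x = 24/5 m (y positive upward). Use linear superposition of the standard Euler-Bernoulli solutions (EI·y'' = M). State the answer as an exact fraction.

θ(24/5) = -879/6250000 rad

Load 1 — point force P=4 kN at a=2 m (b=L-a=6):
  θ_1 = -Pa(2L²-6Lx+3x²+a²)/(6LEI)  [x>a] = -4·2·(2·8²-6·8·(24/5)+3·(24/5)²+2²)/(6·8·100000) = 61/1250000 rad
Load 2 — uniform load w=-3 kN/m over full span:
  θ_2 = -w(L³-6Lx²+4x³)/(24EI) = -(-3)·(8³-6·8·(24/5)²+4·(24/5)³)/(24·100000) = -74/390625 rad
Superposition: θ = Σ θ_i = -879/6250000 rad ≈ -0.000141 rad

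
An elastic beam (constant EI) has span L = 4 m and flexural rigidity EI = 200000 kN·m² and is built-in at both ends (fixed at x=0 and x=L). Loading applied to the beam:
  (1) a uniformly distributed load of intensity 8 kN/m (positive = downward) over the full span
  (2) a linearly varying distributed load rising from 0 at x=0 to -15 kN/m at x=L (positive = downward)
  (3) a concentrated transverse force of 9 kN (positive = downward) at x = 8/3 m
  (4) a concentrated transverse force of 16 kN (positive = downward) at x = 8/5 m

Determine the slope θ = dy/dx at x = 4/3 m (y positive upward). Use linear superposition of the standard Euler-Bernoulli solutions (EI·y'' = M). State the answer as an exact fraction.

Load 1 — uniform load w=8 kN/m over full span:
  θ_1 = -wx(L-x)(L-2x)/(12EI) = -8·(4/3)·(4-(4/3))·(4-2·(4/3))/(12·200000) = -4/253125 rad
Load 2 — triangular load w₀=-15 kN/m (0→w₀ over full span):
  θ_2 = -w₀(2x(L-x)(L-2x)(x+2L)+x²(L-x)²)/(120LEI) = -(-15)·(2·(4/3)·(4-(4/3))·(4-2·(4/3))·((4/3)+2·4)+(4/3)²·(4-(4/3))²)/(120·4·200000) = 4/253125 rad
Load 3 — point force P=9 kN at a=8/3 m (b=L-a=4/3):
  θ_3 = -Pb²x(2aL-(3a+b)x)/(2L³EI)  [x≤a] = -9·(4/3)²·(4/3)·(2·(8/3)·4-(3·(8/3)+(4/3))·(4/3))/(2·4³·200000) = -1/135000 rad
Load 4 — point force P=16 kN at a=8/5 m (b=L-a=12/5):
  θ_4 = -Pb²x(2aL-(3a+b)x)/(2L³EI)  [x≤a] = -16·(12/5)²·(4/3)·(2·(8/5)·4-(3·(8/5)+(12/5))·(4/3))/(2·4³·200000) = -6/390625 rad
Superposition: θ = Σ θ_i = -1921/84375000 rad ≈ -0.000023 rad

θ(4/3) = -1921/84375000 rad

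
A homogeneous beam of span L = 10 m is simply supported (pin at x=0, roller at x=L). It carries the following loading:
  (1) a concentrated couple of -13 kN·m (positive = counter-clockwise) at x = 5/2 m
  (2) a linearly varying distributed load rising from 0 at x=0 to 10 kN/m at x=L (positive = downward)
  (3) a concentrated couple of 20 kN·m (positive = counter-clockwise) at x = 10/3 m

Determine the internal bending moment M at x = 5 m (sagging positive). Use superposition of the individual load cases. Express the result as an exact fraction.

Load 1 — applied couple M₀=-13 kN·m at a=5/2 m (b=L-a=15/2):
  M_1 = M₀x/L - M₀  [x>a] = (-13)·5/10 - (-13) = 13/2 kN·m
Load 2 — triangular load w₀=10 kN/m (0→w₀ over full span):
  M_2 = w₀Lx/6 - w₀x³/(6L) = 10·10·5/6 - 10·5³/(6·10) = 125/2 kN·m
Load 3 — applied couple M₀=20 kN·m at a=10/3 m (b=L-a=20/3):
  M_3 = M₀x/L - M₀  [x>a] = 20·5/10 - 20 = -10 kN·m
Superposition: M = Σ M_i = 59 kN·m ≈ 59.000000 kN·m

M(5) = 59 kN·m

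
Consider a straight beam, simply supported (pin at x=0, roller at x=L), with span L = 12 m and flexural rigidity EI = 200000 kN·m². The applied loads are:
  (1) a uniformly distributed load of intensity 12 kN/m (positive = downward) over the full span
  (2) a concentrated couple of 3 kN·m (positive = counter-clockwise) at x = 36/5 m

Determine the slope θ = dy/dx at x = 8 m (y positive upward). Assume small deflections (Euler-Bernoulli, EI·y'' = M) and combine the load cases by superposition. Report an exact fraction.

Load 1 — uniform load w=12 kN/m over full span:
  θ_1 = -w(L³-6Lx²+4x³)/(24EI) = -12·(12³-6·12·8²+4·8³)/(24·200000) = 13/6250 rad
Load 2 — applied couple M₀=3 kN·m at a=36/5 m (b=L-a=24/5):
  θ_2 = (M₀x²/(2L)-M₀(x-a)+C₁)/EI  [x>a] with C₁=M₀(3b²-L²)/(6L)=-78/25 = (3·8²/(2·12)-3·(8-(36/5))+(-78/25))/200000 = 31/2500000 rad
Superposition: θ = Σ θ_i = 5231/2500000 rad ≈ 0.002092 rad

θ(8) = 5231/2500000 rad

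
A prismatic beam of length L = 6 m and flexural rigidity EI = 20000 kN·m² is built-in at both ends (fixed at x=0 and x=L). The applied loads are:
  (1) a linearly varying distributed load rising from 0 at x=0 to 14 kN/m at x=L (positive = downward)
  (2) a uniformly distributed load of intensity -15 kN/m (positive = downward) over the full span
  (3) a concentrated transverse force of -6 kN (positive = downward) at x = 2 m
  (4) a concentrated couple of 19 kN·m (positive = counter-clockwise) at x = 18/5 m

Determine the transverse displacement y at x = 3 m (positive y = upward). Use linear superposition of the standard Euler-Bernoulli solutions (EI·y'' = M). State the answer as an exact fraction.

Load 1 — triangular load w₀=14 kN/m (0→w₀ over full span):
  y_1 = -w₀x²(L-x)²(x+2L)/(120LEI) = -14·3²·(6-3)²·(3+2·6)/(120·6·20000) = -189/160000 m
Load 2 — uniform load w=-15 kN/m over full span:
  y_2 = -wx²(L-x)²/(24EI) = -(-15)·3²·(6-3)²/(24·20000) = 81/32000 m
Load 3 — point force P=-6 kN at a=2 m (b=L-a=4):
  y_3 = -Pa²(L-x)²(3bL-(3b+a)(L-x))/(6L³EI)  [x>a] = -(-6)·2²·(6-3)²·(3·4·6-(3·4+2)·(6-3))/(6·6³·20000) = 1/4000 m
Load 4 — applied couple M₀=19 kN·m at a=18/5 m (b=L-a=12/5):
  y_4 = (R_Ax³/6 - M_Ax²/2)/EI  [x≤a] with R_A=114/25, M_A=152/25 = ((114/25)·3³/6 - (152/25)·3²/2)/20000 = -171/500000 m
Superposition: y = Σ y_i = 629/500000 m ≈ 0.001258 m

y(3) = 629/500000 m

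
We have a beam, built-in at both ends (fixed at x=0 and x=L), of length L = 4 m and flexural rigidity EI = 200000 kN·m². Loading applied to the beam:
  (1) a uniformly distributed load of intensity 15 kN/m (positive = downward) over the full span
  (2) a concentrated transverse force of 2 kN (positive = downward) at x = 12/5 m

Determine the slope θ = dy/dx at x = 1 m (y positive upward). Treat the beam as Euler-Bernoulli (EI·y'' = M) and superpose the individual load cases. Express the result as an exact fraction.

Load 1 — uniform load w=15 kN/m over full span:
  θ_1 = -wx(L-x)(L-2x)/(12EI) = -15·1·(4-1)·(4-2·1)/(12·200000) = -3/80000 rad
Load 2 — point force P=2 kN at a=12/5 m (b=L-a=8/5):
  θ_2 = -Pb²x(2aL-(3a+b)x)/(2L³EI)  [x≤a] = -2·(8/5)²·1·(2·(12/5)·4-(3·(12/5)+(8/5))·1)/(2·4³·200000) = -13/6250000 rad
Superposition: θ = Σ θ_i = -1979/50000000 rad ≈ -0.000040 rad

θ(1) = -1979/50000000 rad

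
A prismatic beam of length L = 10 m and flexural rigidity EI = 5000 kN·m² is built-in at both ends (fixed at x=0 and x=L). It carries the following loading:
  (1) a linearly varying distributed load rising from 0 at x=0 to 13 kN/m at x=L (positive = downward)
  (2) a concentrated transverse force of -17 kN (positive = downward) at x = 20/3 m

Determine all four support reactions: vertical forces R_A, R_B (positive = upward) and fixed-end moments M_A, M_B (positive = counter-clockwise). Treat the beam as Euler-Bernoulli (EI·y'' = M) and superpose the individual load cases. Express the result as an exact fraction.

Load 1 — triangular load w₀=13 kN/m (0→w₀ over full span):
  R_A = 3w₀L/20 = 3·13·10/20 = 39/2 kN
  M_A = w₀L²/30 = 13·10²/30 = 130/3 kN·m
  R_B = 7w₀L/20 = 7·13·10/20 = 91/2 kN
  M_B = -w₀L²/20 = -13·10²/20 = -65 kN·m
Load 2 — point force P=-17 kN at a=20/3 m (b=L-a=10/3):
  R_A = Pb²(3a+b)/L³ = (-17)·(10/3)²·(3·(20/3)+(10/3))/10³ = -119/27 kN
  M_A = Pab²/L² = (-17)·(20/3)·(10/3)²/10² = -340/27 kN·m
  R_B = Pa²(a+3b)/L³ = (-17)·(20/3)²·((20/3)+3·(10/3))/10³ = -340/27 kN
  M_B = -Pa²b/L² = -(-17)·(20/3)²·(10/3)/10² = 680/27 kN·m
Superposition: R_A = 815/54 kN, M_A = 830/27 kN·m, R_B = 1777/54 kN, M_B = -1075/27 kN·m

R_A = 815/54 kN, M_A = 830/27 kN·m, R_B = 1777/54 kN, M_B = -1075/27 kN·m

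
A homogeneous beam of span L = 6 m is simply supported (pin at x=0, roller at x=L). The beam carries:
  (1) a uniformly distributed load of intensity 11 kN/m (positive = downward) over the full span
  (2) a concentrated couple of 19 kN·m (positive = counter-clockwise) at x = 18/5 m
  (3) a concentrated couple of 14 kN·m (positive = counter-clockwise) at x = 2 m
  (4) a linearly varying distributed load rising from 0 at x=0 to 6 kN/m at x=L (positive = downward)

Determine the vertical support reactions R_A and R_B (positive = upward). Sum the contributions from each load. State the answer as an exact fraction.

R_A = 89/2 kN, R_B = 79/2 kN

Load 1 — uniform load w=11 kN/m over full span:
  R_A = wL/2 = 11·6/2 = 33 kN
  R_B = wL/2 = 11·6/2 = 33 kN
Load 2 — applied couple M₀=19 kN·m at a=18/5 m (b=L-a=12/5):
  R_A = M₀/L = 19/6 kN
  R_B = -M₀/L = -19/6 kN
Load 3 — applied couple M₀=14 kN·m at a=2 m (b=L-a=4):
  R_A = M₀/L = 14/6 = 7/3 kN
  R_B = -M₀/L = -14/6 = -7/3 kN
Load 4 — triangular load w₀=6 kN/m (0→w₀ over full span):
  R_A = w₀L/6 = 6·6/6 = 6 kN
  R_B = w₀L/3 = 6·6/3 = 12 kN
Superposition: R_A = 89/2 kN, R_B = 79/2 kN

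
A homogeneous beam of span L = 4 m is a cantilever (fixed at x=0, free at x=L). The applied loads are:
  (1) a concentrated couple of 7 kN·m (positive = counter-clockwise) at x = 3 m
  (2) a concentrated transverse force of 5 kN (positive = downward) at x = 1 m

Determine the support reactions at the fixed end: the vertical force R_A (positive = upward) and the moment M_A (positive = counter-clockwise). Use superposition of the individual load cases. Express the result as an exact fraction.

R_A = 5 kN, M_A = -2 kN·m

Load 1 — applied couple M₀=7 kN·m at a=3 m (b=L-a=1):
  R_A = 0 kN
  M_A = -M₀ = -7 kN·m
Load 2 — point force P=5 kN at a=1 m (b=L-a=3):
  R_A = P = 5 kN
  M_A = Pa = 5·1 = 5 kN·m
Superposition: R_A = 5 kN, M_A = -2 kN·m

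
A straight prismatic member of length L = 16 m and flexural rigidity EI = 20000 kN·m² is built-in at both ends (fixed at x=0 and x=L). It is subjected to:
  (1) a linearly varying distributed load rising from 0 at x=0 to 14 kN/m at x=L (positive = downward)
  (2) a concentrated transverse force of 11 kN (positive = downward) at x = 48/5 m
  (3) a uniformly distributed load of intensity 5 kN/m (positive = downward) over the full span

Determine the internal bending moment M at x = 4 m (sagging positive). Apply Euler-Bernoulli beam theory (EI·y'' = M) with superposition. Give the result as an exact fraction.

M(4) = 6572/375 kN·m

Load 1 — triangular load w₀=14 kN/m (0→w₀ over full span):
  M_1 = 3w₀Lx/20 - w₀L²/30 - w₀x³/(6L) = 3·14·16·4/20 - 14·16²/30 - 14·4³/(6·16) = 28/5 kN·m
Load 2 — point force P=11 kN at a=48/5 m (b=L-a=32/5):
  M_2 = Pb²(3a+b)x/L³ - Pab²/L²  [x≤a] = 11·(32/5)²·(3·(48/5)+(32/5))·4/16³ - 11·(48/5)·(32/5)²/16² = -176/125 kN·m
Load 3 — uniform load w=5 kN/m over full span:
  M_3 = wLx/2 - wL²/12 - wx²/2 = 5·16·4/2 - 5·16²/12 - 5·4²/2 = 40/3 kN·m
Superposition: M = Σ M_i = 6572/375 kN·m ≈ 17.525333 kN·m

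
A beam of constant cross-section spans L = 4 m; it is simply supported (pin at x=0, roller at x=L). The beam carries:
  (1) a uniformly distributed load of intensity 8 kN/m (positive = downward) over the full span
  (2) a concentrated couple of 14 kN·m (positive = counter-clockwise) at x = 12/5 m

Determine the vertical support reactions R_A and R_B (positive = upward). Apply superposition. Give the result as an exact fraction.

R_A = 39/2 kN, R_B = 25/2 kN

Load 1 — uniform load w=8 kN/m over full span:
  R_A = wL/2 = 8·4/2 = 16 kN
  R_B = wL/2 = 8·4/2 = 16 kN
Load 2 — applied couple M₀=14 kN·m at a=12/5 m (b=L-a=8/5):
  R_A = M₀/L = 14/4 = 7/2 kN
  R_B = -M₀/L = -14/4 = -7/2 kN
Superposition: R_A = 39/2 kN, R_B = 25/2 kN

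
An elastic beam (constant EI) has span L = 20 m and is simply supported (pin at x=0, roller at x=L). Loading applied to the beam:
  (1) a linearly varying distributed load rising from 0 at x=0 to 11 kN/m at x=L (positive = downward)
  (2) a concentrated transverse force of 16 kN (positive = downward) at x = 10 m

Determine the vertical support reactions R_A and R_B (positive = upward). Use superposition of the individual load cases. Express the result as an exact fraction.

Load 1 — triangular load w₀=11 kN/m (0→w₀ over full span):
  R_A = w₀L/6 = 11·20/6 = 110/3 kN
  R_B = w₀L/3 = 11·20/3 = 220/3 kN
Load 2 — point force P=16 kN at a=10 m (b=L-a=10):
  R_A = Pb/L = 16·10/20 = 8 kN
  R_B = Pa/L = 16·10/20 = 8 kN
Superposition: R_A = 134/3 kN, R_B = 244/3 kN

R_A = 134/3 kN, R_B = 244/3 kN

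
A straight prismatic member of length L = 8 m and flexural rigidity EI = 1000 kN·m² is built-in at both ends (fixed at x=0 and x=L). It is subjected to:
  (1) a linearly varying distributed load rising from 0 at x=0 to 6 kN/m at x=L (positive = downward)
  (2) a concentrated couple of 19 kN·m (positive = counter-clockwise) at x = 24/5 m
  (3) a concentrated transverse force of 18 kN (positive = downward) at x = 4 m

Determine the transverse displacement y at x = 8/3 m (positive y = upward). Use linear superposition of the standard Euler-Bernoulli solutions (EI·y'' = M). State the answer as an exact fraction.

Load 1 — triangular load w₀=6 kN/m (0→w₀ over full span):
  y_1 = -w₀x²(L-x)²(x+2L)/(120LEI) = -6·(8/3)²·(8-(8/3))²·((8/3)+2·8)/(120·8·1000) = -3584/151875 m
Load 2 — applied couple M₀=19 kN·m at a=24/5 m (b=L-a=16/5):
  y_2 = (R_Ax³/6 - M_Ax²/2)/EI  [x≤a] with R_A=171/50, M_A=152/25 = ((171/50)·(8/3)³/6 - (152/25)·(8/3)²/2)/1000 = -304/28125 m
Load 3 — point force P=18 kN at a=4 m (b=L-a=4):
  y_3 = -Pb²x²(3aL-(3a+b)x)/(6L³EI)  [x≤a] = -18·4²·(8/3)²·(3·4·8-(3·4+4)·(8/3))/(6·8³·1000) = -8/225 m
Superposition: y = Σ y_i = -53128/759375 m ≈ -0.069963 m

y(8/3) = -53128/759375 m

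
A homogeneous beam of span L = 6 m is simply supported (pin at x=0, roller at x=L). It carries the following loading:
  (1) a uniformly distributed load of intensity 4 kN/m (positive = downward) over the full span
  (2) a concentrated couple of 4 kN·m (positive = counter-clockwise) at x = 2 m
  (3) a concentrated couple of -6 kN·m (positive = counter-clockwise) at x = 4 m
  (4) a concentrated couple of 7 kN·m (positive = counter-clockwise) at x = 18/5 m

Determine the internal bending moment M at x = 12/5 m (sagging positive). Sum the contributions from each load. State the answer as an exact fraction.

M(12/5) = 382/25 kN·m

Load 1 — uniform load w=4 kN/m over full span:
  M_1 = wx(L-x)/2 = 4·(12/5)·(6-(12/5))/2 = 432/25 kN·m
Load 2 — applied couple M₀=4 kN·m at a=2 m (b=L-a=4):
  M_2 = M₀x/L - M₀  [x>a] = 4·(12/5)/6 - 4 = -12/5 kN·m
Load 3 — applied couple M₀=-6 kN·m at a=4 m (b=L-a=2):
  M_3 = M₀x/L  [x≤a] = (-6)·(12/5)/6 = -12/5 kN·m
Load 4 — applied couple M₀=7 kN·m at a=18/5 m (b=L-a=12/5):
  M_4 = M₀x/L  [x≤a] = 7·(12/5)/6 = 14/5 kN·m
Superposition: M = Σ M_i = 382/25 kN·m ≈ 15.280000 kN·m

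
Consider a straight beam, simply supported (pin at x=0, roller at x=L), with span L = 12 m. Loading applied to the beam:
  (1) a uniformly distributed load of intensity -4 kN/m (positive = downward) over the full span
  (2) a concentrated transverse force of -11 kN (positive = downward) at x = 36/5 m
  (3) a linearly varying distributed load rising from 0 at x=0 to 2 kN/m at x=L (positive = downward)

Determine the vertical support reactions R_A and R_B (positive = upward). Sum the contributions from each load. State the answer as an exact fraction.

Load 1 — uniform load w=-4 kN/m over full span:
  R_A = wL/2 = (-4)·12/2 = -24 kN
  R_B = wL/2 = (-4)·12/2 = -24 kN
Load 2 — point force P=-11 kN at a=36/5 m (b=L-a=24/5):
  R_A = Pb/L = (-11)·(24/5)/12 = -22/5 kN
  R_B = Pa/L = (-11)·(36/5)/12 = -33/5 kN
Load 3 — triangular load w₀=2 kN/m (0→w₀ over full span):
  R_A = w₀L/6 = 2·12/6 = 4 kN
  R_B = w₀L/3 = 2·12/3 = 8 kN
Superposition: R_A = -122/5 kN, R_B = -113/5 kN

R_A = -122/5 kN, R_B = -113/5 kN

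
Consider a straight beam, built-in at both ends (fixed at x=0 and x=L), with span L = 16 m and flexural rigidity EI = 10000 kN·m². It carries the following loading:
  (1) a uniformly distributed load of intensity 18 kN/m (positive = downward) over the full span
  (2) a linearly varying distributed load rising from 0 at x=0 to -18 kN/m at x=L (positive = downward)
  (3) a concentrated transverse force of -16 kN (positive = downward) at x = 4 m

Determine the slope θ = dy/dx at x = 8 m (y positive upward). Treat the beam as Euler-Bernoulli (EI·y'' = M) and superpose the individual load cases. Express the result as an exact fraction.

Load 1 — uniform load w=18 kN/m over full span:
  θ_1 = -wx(L-x)(L-2x)/(12EI) = -18·8·(16-8)·(16-2·8)/(12·10000) = 0 rad
Load 2 — triangular load w₀=-18 kN/m (0→w₀ over full span):
  θ_2 = -w₀(2x(L-x)(L-2x)(x+2L)+x²(L-x)²)/(120LEI) = -(-18)·(2·8·(16-8)·(16-2·8)·(8+2·16)+8²·(16-8)²)/(120·16·10000) = 12/3125 rad
Load 3 — point force P=-16 kN at a=4 m (b=L-a=12):
  θ_3 = Pa²(L-x)(2bL-(3b+a)(L-x))/(2L³EI)  [x>a] = (-16)·4²·(16-8)·(2·12·16-(3·12+4)·(16-8))/(2·16³·10000) = -1/625 rad
Superposition: θ = Σ θ_i = 7/3125 rad ≈ 0.002240 rad

θ(8) = 7/3125 rad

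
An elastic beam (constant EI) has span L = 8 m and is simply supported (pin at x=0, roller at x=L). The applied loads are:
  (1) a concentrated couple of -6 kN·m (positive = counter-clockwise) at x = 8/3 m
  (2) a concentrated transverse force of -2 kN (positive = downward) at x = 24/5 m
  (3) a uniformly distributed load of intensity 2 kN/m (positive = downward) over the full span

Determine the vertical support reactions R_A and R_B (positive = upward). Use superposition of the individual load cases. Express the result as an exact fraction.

Load 1 — applied couple M₀=-6 kN·m at a=8/3 m (b=L-a=16/3):
  R_A = M₀/L = (-6)/8 = -3/4 kN
  R_B = -M₀/L = -(-6)/8 = 3/4 kN
Load 2 — point force P=-2 kN at a=24/5 m (b=L-a=16/5):
  R_A = Pb/L = (-2)·(16/5)/8 = -4/5 kN
  R_B = Pa/L = (-2)·(24/5)/8 = -6/5 kN
Load 3 — uniform load w=2 kN/m over full span:
  R_A = wL/2 = 2·8/2 = 8 kN
  R_B = wL/2 = 2·8/2 = 8 kN
Superposition: R_A = 129/20 kN, R_B = 151/20 kN

R_A = 129/20 kN, R_B = 151/20 kN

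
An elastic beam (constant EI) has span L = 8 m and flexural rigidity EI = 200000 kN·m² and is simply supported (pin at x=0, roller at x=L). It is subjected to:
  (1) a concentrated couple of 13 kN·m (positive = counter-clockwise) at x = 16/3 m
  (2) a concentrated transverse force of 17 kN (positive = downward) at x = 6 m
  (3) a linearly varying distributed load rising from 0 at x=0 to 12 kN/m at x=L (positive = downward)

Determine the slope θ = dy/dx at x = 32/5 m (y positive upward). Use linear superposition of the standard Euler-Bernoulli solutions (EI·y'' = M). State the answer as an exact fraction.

θ(32/5) = 1736927/2250000000 rad

Load 1 — applied couple M₀=13 kN·m at a=16/3 m (b=L-a=8/3):
  θ_1 = (M₀x²/(2L)-M₀(x-a)+C₁)/EI  [x>a] with C₁=M₀(3b²-L²)/(6L)=-104/9 = (13·(32/5)²/(2·8)-13·((32/5)-(16/3))+(-104/9))/200000 = 221/5625000 rad
Load 2 — point force P=17 kN at a=6 m (b=L-a=2):
  θ_2 = -Pa(2L²-6Lx+3x²+a²)/(6LEI)  [x>a] = -17·6·(2·8²-6·8·(32/5)+3·(32/5)²+6²)/(6·8·200000) = 2159/10000000 rad
Load 3 — triangular load w₀=12 kN/m (0→w₀ over full span):
  θ_3 = -w₀(7L⁴-30L²x²+15x⁴)/(360LEI) = -12·(7·8⁴-30·8²·(32/5)²+15·(32/5)⁴)/(360·8·200000) = 3028/5859375 rad
Superposition: θ = Σ θ_i = 1736927/2250000000 rad ≈ 0.000772 rad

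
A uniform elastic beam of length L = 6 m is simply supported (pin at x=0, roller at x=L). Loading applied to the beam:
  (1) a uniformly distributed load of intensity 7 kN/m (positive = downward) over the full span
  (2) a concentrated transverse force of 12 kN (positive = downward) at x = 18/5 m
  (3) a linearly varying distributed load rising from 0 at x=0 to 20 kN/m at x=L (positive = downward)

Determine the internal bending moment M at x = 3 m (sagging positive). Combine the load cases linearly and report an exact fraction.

M(3) = 909/10 kN·m

Load 1 — uniform load w=7 kN/m over full span:
  M_1 = wx(L-x)/2 = 7·3·(6-3)/2 = 63/2 kN·m
Load 2 — point force P=12 kN at a=18/5 m (b=L-a=12/5):
  M_2 = Pbx/L  [x≤a] = 12·(12/5)·3/6 = 72/5 kN·m
Load 3 — triangular load w₀=20 kN/m (0→w₀ over full span):
  M_3 = w₀Lx/6 - w₀x³/(6L) = 20·6·3/6 - 20·3³/(6·6) = 45 kN·m
Superposition: M = Σ M_i = 909/10 kN·m ≈ 90.900000 kN·m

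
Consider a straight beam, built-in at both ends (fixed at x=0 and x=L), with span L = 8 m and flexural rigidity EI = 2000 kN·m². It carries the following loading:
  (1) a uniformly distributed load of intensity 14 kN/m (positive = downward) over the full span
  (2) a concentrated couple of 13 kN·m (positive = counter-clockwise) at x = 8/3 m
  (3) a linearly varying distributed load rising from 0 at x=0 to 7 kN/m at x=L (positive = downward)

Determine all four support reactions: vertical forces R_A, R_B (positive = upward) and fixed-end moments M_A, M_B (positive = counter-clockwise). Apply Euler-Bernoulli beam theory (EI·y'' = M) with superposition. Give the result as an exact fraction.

Load 1 — uniform load w=14 kN/m over full span:
  R_A = wL/2 = 14·8/2 = 56 kN
  M_A = wL²/12 = 14·8²/12 = 224/3 kN·m
  R_B = wL/2 = 14·8/2 = 56 kN
  M_B = -wL²/12 = -14·8²/12 = -224/3 kN·m
Load 2 — applied couple M₀=13 kN·m at a=8/3 m (b=L-a=16/3):
  R_A = 6M₀ab/L³ = 6·13·(8/3)·(16/3)/8³ = 13/6 kN
  M_A = M₀b(2a-b)/L² = 13·(16/3)·(2·(8/3)-(16/3))/8² = 0 kN·m
  R_B = -6M₀ab/L³ = -6·13·(8/3)·(16/3)/8³ = -13/6 kN
  M_B = M₀a(2b-a)/L² = 13·(8/3)·(2·(16/3)-(8/3))/8² = 13/3 kN·m
Load 3 — triangular load w₀=7 kN/m (0→w₀ over full span):
  R_A = 3w₀L/20 = 3·7·8/20 = 42/5 kN
  M_A = w₀L²/30 = 7·8²/30 = 224/15 kN·m
  R_B = 7w₀L/20 = 7·7·8/20 = 98/5 kN
  M_B = -w₀L²/20 = -7·8²/20 = -112/5 kN·m
Superposition: R_A = 1997/30 kN, M_A = 448/5 kN·m, R_B = 2203/30 kN, M_B = -1391/15 kN·m

R_A = 1997/30 kN, M_A = 448/5 kN·m, R_B = 2203/30 kN, M_B = -1391/15 kN·m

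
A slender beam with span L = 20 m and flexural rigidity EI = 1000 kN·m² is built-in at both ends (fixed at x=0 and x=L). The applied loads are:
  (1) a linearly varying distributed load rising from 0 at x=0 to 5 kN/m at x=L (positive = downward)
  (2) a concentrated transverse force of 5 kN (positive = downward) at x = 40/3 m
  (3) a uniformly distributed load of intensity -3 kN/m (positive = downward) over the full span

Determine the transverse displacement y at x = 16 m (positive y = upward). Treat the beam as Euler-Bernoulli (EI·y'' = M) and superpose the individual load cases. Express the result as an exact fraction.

y(16) = -2272/50625 m

Load 1 — triangular load w₀=5 kN/m (0→w₀ over full span):
  y_1 = -w₀x²(L-x)²(x+2L)/(120LEI) = -5·16²·(20-16)²·(16+2·20)/(120·20·1000) = -896/1875 m
Load 2 — point force P=5 kN at a=40/3 m (b=L-a=20/3):
  y_2 = -Pa²(L-x)²(3bL-(3b+a)(L-x))/(6L³EI)  [x>a] = -5·(40/3)²·(20-16)²·(3·(20/3)·20-(3·(20/3)+(40/3))·(20-16))/(6·20³·1000) = -32/405 m
Load 3 — uniform load w=-3 kN/m over full span:
  y_3 = -wx²(L-x)²/(24EI) = -(-3)·16²·(20-16)²/(24·1000) = 64/125 m
Superposition: y = Σ y_i = -2272/50625 m ≈ -0.044879 m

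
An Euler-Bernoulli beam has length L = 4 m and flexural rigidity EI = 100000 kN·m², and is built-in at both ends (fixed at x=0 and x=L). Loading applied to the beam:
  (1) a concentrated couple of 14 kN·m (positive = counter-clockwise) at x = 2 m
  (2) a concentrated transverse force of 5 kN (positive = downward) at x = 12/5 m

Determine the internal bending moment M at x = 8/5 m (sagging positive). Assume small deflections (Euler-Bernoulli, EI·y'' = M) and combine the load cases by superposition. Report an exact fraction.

Load 1 — applied couple M₀=14 kN·m at a=2 m (b=L-a=2):
  M_1 = R_Ax - M_A  [x≤a] with R_A=21/4, M_A=7/2 = (21/4)·(8/5) - (7/2) = 49/10 kN·m
Load 2 — point force P=5 kN at a=12/5 m (b=L-a=8/5):
  M_2 = Pb²(3a+b)x/L³ - Pab²/L²  [x≤a] = 5·(8/5)²·(3·(12/5)+(8/5))·(8/5)/4³ - 5·(12/5)·(8/5)²/4² = 112/125 kN·m
Superposition: M = Σ M_i = 1449/250 kN·m ≈ 5.796000 kN·m

M(8/5) = 1449/250 kN·m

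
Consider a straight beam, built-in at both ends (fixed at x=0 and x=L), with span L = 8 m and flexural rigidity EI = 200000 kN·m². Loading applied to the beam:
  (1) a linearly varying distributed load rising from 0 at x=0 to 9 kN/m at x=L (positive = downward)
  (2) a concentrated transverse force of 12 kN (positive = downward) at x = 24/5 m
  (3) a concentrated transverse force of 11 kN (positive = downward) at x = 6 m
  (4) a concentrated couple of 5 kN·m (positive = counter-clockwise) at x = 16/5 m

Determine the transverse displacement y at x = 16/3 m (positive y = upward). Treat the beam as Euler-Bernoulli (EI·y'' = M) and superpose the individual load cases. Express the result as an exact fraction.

y(16/3) = -48977/126562500 m

Load 1 — triangular load w₀=9 kN/m (0→w₀ over full span):
  y_1 = -w₀x²(L-x)²(x+2L)/(120LEI) = -9·(16/3)²·(8-(16/3))²·((16/3)+2·8)/(120·8·200000) = -256/1265625 m
Load 2 — point force P=12 kN at a=24/5 m (b=L-a=16/5):
  y_2 = -Pa²(L-x)²(3bL-(3b+a)(L-x))/(6L³EI)  [x>a] = -12·(24/5)²·(8-(16/3))²·(3·(16/5)·8-(3·(16/5)+(24/5))·(8-(16/3)))/(6·8³·200000) = -48/390625 m
Load 3 — point force P=11 kN at a=6 m (b=L-a=2):
  y_3 = -Pb²x²(3aL-(3a+b)x)/(6L³EI)  [x≤a] = -11·2²·(16/3)²·(3·6·8-(3·6+2)·(16/3))/(6·8³·200000) = -77/1012500 m
Load 4 — applied couple M₀=5 kN·m at a=16/5 m (b=L-a=24/5):
  y_4 = (R_Ax³/6 - M_Ax²/2 - M₀(x-a)²/2)/EI  [x>a] with R_A=9/10, M_A=3/5 = ((9/10)·(16/3)³/6 - (3/5)·(16/3)²/2 - 5·((16/3)-(16/5))²/2)/200000 = 2/140625 m
Superposition: y = Σ y_i = -48977/126562500 m ≈ -0.000387 m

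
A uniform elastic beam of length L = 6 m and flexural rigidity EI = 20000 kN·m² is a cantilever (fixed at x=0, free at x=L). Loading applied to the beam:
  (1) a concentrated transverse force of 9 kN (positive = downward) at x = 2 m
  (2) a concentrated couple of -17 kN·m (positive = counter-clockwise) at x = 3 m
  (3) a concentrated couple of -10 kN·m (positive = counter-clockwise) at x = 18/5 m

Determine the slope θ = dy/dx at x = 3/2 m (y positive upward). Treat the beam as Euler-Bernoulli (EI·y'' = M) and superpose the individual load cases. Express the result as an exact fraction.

θ(3/2) = -459/160000 rad

Load 1 — point force P=9 kN at a=2 m (b=L-a=4):
  θ_1 = -Px(2a-x)/(2EI)  [x≤a] = -9·(3/2)·(2·2-(3/2))/(2·20000) = -27/32000 rad
Load 2 — applied couple M₀=-17 kN·m at a=3 m (b=L-a=3):
  θ_2 = M₀x/EI  [x≤a] = (-17)·(3/2)/20000 = -51/40000 rad
Load 3 — applied couple M₀=-10 kN·m at a=18/5 m (b=L-a=12/5):
  θ_3 = M₀x/EI  [x≤a] = (-10)·(3/2)/20000 = -3/4000 rad
Superposition: θ = Σ θ_i = -459/160000 rad ≈ -0.002869 rad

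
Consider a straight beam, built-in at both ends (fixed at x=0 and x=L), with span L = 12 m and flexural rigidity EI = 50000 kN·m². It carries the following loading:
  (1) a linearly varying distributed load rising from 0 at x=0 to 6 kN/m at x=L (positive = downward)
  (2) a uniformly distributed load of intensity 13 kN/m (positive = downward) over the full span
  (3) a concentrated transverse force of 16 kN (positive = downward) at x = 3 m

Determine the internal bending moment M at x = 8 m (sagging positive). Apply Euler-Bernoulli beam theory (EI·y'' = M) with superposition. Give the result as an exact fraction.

M(8) = 1019/15 kN·m

Load 1 — triangular load w₀=6 kN/m (0→w₀ over full span):
  M_1 = 3w₀Lx/20 - w₀L²/30 - w₀x³/(6L) = 3·6·12·8/20 - 6·12²/30 - 6·8³/(6·12) = 224/15 kN·m
Load 2 — uniform load w=13 kN/m over full span:
  M_2 = wLx/2 - wL²/12 - wx²/2 = 13·12·8/2 - 13·12²/12 - 13·8²/2 = 52 kN·m
Load 3 — point force P=16 kN at a=3 m (b=L-a=9):
  M_3 = Pa²(a+3b)(L-x)/L³ - Pa²b/L²  [x>a] = 16·3²·(3+3·9)·(12-8)/12³ - 16·3²·9/12² = 1 kN·m
Superposition: M = Σ M_i = 1019/15 kN·m ≈ 67.933333 kN·m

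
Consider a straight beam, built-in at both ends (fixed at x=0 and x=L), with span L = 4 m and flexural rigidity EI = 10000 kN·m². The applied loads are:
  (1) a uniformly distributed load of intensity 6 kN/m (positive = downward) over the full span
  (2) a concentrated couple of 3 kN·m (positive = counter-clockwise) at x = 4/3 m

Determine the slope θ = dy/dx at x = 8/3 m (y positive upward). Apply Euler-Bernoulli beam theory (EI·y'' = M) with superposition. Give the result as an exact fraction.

Load 1 — uniform load w=6 kN/m over full span:
  θ_1 = -wx(L-x)(L-2x)/(12EI) = -6·(8/3)·(4-(8/3))·(4-2·(8/3))/(12·10000) = 4/16875 rad
Load 2 — applied couple M₀=3 kN·m at a=4/3 m (b=L-a=8/3):
  θ_2 = (R_Ax²/2 - M_Ax - M₀(x-a))/EI  [x>a] with R_A=1, M_A=0 = (1·(8/3)²/2 - 0·(8/3) - 3·((8/3)-(4/3)))/10000 = -1/22500 rad
Superposition: θ = Σ θ_i = 13/67500 rad ≈ 0.000193 rad

θ(8/3) = 13/67500 rad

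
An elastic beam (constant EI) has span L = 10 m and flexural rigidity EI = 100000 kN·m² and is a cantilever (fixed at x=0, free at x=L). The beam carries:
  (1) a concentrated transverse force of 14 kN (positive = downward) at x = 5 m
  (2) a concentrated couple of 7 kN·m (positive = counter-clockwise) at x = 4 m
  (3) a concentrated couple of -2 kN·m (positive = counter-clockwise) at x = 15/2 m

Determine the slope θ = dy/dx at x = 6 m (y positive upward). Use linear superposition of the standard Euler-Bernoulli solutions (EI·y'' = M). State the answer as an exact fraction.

Load 1 — point force P=14 kN at a=5 m (b=L-a=5):
  θ_1 = -Pa²/(2EI)  [x>a] = -14·5²/(2·100000) = -7/4000 rad
Load 2 — applied couple M₀=7 kN·m at a=4 m (b=L-a=6):
  θ_2 = M₀a/EI  [x>a] = 7·4/100000 = 7/25000 rad
Load 3 — applied couple M₀=-2 kN·m at a=15/2 m (b=L-a=5/2):
  θ_3 = M₀x/EI  [x≤a] = (-2)·6/100000 = -3/25000 rad
Superposition: θ = Σ θ_i = -159/100000 rad ≈ -0.001590 rad

θ(6) = -159/100000 rad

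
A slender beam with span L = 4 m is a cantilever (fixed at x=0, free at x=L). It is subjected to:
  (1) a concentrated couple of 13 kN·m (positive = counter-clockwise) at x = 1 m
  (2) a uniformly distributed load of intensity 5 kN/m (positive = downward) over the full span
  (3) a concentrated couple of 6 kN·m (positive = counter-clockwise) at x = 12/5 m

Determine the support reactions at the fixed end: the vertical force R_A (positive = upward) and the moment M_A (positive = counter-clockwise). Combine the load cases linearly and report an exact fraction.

R_A = 20 kN, M_A = 21 kN·m

Load 1 — applied couple M₀=13 kN·m at a=1 m (b=L-a=3):
  R_A = 0 kN
  M_A = -M₀ = -13 kN·m
Load 2 — uniform load w=5 kN/m over full span:
  R_A = wL = 5·4 = 20 kN
  M_A = wL²/2 = 5·4²/2 = 40 kN·m
Load 3 — applied couple M₀=6 kN·m at a=12/5 m (b=L-a=8/5):
  R_A = 0 kN
  M_A = -M₀ = -6 kN·m
Superposition: R_A = 20 kN, M_A = 21 kN·m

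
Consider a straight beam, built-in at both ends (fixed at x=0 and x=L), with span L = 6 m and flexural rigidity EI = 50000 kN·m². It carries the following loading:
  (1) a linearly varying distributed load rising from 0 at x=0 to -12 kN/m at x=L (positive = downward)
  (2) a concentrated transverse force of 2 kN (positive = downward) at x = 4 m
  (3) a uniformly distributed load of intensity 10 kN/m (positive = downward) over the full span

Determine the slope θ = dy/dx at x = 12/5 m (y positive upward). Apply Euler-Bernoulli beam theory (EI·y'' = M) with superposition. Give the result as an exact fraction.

Load 1 — triangular load w₀=-12 kN/m (0→w₀ over full span):
  θ_1 = -w₀(2x(L-x)(L-2x)(x+2L)+x²(L-x)²)/(120LEI) = -(-12)·(2·(12/5)·(6-(12/5))·(6-2·(12/5))·((12/5)+2·6)+(12/5)²·(6-(12/5))²)/(120·6·50000) = 243/1953125 rad
Load 2 — point force P=2 kN at a=4 m (b=L-a=2):
  θ_2 = -Pb²x(2aL-(3a+b)x)/(2L³EI)  [x≤a] = -2·2²·(12/5)·(2·4·6-(3·4+2)·(12/5))/(2·6³·50000) = -1/78125 rad
Load 3 — uniform load w=10 kN/m over full span:
  θ_3 = -wx(L-x)(L-2x)/(12EI) = -10·(12/5)·(6-(12/5))·(6-2·(12/5))/(12·50000) = -27/156250 rad
Superposition: θ = Σ θ_i = -239/3906250 rad ≈ -0.000061 rad

θ(12/5) = -239/3906250 rad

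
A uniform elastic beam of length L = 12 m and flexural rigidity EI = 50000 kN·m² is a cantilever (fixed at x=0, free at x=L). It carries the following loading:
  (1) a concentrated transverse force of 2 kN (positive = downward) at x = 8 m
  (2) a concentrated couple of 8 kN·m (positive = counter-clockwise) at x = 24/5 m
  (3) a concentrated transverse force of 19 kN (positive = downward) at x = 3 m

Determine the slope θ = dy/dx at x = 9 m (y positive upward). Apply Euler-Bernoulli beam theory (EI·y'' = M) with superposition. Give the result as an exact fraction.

θ(9) = -1111/500000 rad

Load 1 — point force P=2 kN at a=8 m (b=L-a=4):
  θ_1 = -Pa²/(2EI)  [x>a] = -2·8²/(2·50000) = -4/3125 rad
Load 2 — applied couple M₀=8 kN·m at a=24/5 m (b=L-a=36/5):
  θ_2 = M₀a/EI  [x>a] = 8·(24/5)/50000 = 12/15625 rad
Load 3 — point force P=19 kN at a=3 m (b=L-a=9):
  θ_3 = -Pa²/(2EI)  [x>a] = -19·3²/(2·50000) = -171/100000 rad
Superposition: θ = Σ θ_i = -1111/500000 rad ≈ -0.002222 rad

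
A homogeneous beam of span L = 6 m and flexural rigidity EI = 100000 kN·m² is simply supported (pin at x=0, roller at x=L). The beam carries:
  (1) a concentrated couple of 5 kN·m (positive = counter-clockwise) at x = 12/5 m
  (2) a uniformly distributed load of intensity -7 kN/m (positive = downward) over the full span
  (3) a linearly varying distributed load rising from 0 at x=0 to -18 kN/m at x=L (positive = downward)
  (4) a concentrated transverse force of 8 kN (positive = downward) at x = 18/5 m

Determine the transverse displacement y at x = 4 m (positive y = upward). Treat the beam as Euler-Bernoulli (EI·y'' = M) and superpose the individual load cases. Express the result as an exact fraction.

y(4) = 59707/28125000 m

Load 1 — applied couple M₀=5 kN·m at a=12/5 m (b=L-a=18/5):
  y_1 = (M₀x³/(6L)-M₀(x-a)²/2+C₁x)/EI  [x>a] with C₁=M₀(3b²-L²)/(6L)=2/5 = (5·4³/(6·6)-5·(4-(12/5))²/2+(2/5)·4)/100000 = 23/562500 m
Load 2 — uniform load w=-7 kN/m over full span:
  y_2 = -wx(L³-2Lx²+x³)/(24EI) = -(-7)·4·(6³-2·6·4²+4³)/(24·100000) = 77/75000 m
Load 3 — triangular load w₀=-18 kN/m (0→w₀ over full span):
  y_3 = -w₀x(7L⁴-10L²x²+3x⁴)/(360LEI) = -(-18)·4·(7·6⁴-10·6²·4²+3·4⁴)/(360·6·100000) = 17/12500 m
Load 4 — point force P=8 kN at a=18/5 m (b=L-a=12/5):
  y_4 = -Pa(L-x)(2Lx-a²-x²)/(6LEI)  [x>a] = -8·(18/5)·(6-4)·(2·6·4-(18/5)²-4²)/(6·6·100000) = -119/390625 m
Superposition: y = Σ y_i = 59707/28125000 m ≈ 0.002123 m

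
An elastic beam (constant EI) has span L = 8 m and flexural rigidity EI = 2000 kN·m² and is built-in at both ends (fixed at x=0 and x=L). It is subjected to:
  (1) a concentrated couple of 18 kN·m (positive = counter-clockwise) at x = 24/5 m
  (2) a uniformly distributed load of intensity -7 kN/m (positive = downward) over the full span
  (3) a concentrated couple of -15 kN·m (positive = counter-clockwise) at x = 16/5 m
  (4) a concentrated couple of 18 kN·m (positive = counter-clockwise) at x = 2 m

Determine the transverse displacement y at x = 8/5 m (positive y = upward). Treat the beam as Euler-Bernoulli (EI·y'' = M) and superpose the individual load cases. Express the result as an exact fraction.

Load 1 — applied couple M₀=18 kN·m at a=24/5 m (b=L-a=16/5):
  y_1 = (R_Ax³/6 - M_Ax²/2)/EI  [x≤a] with R_A=81/25, M_A=144/25 = ((81/25)·(8/5)³/6 - (144/25)·(8/5)²/2)/2000 = -1008/390625 m
Load 2 — uniform load w=-7 kN/m over full span:
  y_2 = -wx²(L-x)²/(24EI) = -(-7)·(8/5)²·(8-(8/5))²/(24·2000) = 3584/234375 m
Load 3 — applied couple M₀=-15 kN·m at a=16/5 m (b=L-a=24/5):
  y_3 = (R_Ax³/6 - M_Ax²/2)/EI  [x≤a] with R_A=-27/10, M_A=-9/5 = ((-27/10)·(8/5)³/6 - (-9/5)·(8/5)²/2)/2000 = 18/78125 m
Load 4 — applied couple M₀=18 kN·m at a=2 m (b=L-a=6):
  y_4 = (R_Ax³/6 - M_Ax²/2)/EI  [x≤a] with R_A=81/32, M_A=-27/8 = ((81/32)·(8/5)³/6 - (-27/8)·(8/5)²/2)/2000 = 189/62500 m
Superposition: y = Σ y_i = 74839/4687500 m ≈ 0.015966 m

y(8/5) = 74839/4687500 m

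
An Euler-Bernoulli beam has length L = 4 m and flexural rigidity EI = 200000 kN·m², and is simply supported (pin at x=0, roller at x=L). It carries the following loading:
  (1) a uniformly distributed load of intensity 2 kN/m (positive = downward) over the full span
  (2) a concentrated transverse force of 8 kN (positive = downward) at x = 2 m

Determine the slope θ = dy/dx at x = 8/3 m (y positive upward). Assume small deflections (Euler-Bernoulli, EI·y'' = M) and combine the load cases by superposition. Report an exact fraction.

Load 1 — uniform load w=2 kN/m over full span:
  θ_1 = -w(L³-6Lx²+4x³)/(24EI) = -2·(4³-6·4·(8/3)²+4·(8/3)³)/(24·200000) = 13/1012500 rad
Load 2 — point force P=8 kN at a=2 m (b=L-a=2):
  θ_2 = -Pa(2L²-6Lx+3x²+a²)/(6LEI)  [x>a] = -8·2·(2·4²-6·4·(8/3)+3·(8/3)²+2²)/(6·4·200000) = 1/45000 rad
Superposition: θ = Σ θ_i = 71/2025000 rad ≈ 0.000035 rad

θ(8/3) = 71/2025000 rad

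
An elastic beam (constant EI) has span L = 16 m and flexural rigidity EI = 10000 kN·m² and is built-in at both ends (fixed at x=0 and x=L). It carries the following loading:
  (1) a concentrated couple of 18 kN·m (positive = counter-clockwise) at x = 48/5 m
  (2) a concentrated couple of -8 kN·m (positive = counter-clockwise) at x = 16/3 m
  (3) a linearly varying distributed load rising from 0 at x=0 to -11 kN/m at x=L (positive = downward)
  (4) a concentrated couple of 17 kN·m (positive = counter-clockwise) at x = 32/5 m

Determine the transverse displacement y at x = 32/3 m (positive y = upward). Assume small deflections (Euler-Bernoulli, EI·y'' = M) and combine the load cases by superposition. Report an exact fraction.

Load 1 — applied couple M₀=18 kN·m at a=48/5 m (b=L-a=32/5):
  y_1 = (R_Ax³/6 - M_Ax²/2 - M₀(x-a)²/2)/EI  [x>a] with R_A=81/50, M_A=144/25 = ((81/50)·(32/3)³/6 - (144/25)·(32/3)²/2 - 18·((32/3)-(48/5))²/2)/10000 = -16/15625 m
Load 2 — applied couple M₀=-8 kN·m at a=16/3 m (b=L-a=32/3):
  y_2 = (R_Ax³/6 - M_Ax²/2 - M₀(x-a)²/2)/EI  [x>a] with R_A=-2/3, M_A=0 = ((-2/3)·(32/3)³/6 - 0·(32/3)²/2 - (-8)·((32/3)-(16/3))²/2)/10000 = -64/30375 m
Load 3 — triangular load w₀=-11 kN/m (0→w₀ over full span):
  y_3 = -w₀x²(L-x)²(x+2L)/(120LEI) = -(-11)·(32/3)²·(16-(32/3))²·((32/3)+2·16)/(120·16·10000) = 180224/2278125 m
Load 4 — applied couple M₀=17 kN·m at a=32/5 m (b=L-a=48/5):
  y_4 = (R_Ax³/6 - M_Ax²/2 - M₀(x-a)²/2)/EI  [x>a] with R_A=153/100, M_A=51/25 = ((153/100)·(32/3)³/6 - (51/25)·(32/3)²/2 - 17·((32/3)-(32/5))²/2)/10000 = 544/140625 m
Superposition: y = Σ y_i = 181904/2278125 m ≈ 0.079848 m

y(32/3) = 181904/2278125 m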